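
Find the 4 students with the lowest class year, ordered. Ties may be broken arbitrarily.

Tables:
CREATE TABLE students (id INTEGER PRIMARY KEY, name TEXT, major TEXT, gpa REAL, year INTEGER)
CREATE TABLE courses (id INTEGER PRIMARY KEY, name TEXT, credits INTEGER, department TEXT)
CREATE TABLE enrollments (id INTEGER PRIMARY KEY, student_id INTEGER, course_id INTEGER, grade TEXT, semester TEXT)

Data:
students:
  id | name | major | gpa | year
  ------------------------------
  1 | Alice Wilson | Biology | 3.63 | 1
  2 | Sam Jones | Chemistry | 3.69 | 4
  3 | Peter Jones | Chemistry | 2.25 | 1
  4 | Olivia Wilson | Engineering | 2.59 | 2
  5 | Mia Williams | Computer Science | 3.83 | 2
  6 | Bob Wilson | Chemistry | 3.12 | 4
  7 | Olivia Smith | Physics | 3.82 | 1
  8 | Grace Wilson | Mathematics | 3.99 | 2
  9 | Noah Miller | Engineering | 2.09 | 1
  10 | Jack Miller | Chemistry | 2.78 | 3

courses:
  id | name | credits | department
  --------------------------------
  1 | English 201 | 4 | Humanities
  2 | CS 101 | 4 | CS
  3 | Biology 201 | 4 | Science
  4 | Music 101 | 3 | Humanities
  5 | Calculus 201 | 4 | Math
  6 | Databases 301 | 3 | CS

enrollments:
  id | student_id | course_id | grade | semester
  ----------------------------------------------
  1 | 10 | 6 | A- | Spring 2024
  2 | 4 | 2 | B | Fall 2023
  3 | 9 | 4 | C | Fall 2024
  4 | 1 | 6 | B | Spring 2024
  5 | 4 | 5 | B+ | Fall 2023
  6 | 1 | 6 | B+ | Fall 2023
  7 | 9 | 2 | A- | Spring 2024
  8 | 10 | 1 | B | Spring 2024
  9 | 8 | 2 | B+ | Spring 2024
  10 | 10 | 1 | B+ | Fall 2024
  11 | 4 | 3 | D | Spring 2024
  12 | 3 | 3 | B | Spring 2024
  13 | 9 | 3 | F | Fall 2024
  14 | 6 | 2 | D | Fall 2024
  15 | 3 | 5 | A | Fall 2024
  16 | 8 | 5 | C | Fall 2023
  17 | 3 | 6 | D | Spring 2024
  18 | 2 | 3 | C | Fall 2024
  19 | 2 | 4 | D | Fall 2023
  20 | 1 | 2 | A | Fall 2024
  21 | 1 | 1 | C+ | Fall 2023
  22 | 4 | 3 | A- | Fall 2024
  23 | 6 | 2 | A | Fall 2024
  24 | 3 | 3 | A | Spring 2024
SELECT name, year FROM students ORDER BY year ASC LIMIT 4

Execution result:
name | year
Alice Wilson | 1
Peter Jones | 1
Olivia Smith | 1
Noah Miller | 1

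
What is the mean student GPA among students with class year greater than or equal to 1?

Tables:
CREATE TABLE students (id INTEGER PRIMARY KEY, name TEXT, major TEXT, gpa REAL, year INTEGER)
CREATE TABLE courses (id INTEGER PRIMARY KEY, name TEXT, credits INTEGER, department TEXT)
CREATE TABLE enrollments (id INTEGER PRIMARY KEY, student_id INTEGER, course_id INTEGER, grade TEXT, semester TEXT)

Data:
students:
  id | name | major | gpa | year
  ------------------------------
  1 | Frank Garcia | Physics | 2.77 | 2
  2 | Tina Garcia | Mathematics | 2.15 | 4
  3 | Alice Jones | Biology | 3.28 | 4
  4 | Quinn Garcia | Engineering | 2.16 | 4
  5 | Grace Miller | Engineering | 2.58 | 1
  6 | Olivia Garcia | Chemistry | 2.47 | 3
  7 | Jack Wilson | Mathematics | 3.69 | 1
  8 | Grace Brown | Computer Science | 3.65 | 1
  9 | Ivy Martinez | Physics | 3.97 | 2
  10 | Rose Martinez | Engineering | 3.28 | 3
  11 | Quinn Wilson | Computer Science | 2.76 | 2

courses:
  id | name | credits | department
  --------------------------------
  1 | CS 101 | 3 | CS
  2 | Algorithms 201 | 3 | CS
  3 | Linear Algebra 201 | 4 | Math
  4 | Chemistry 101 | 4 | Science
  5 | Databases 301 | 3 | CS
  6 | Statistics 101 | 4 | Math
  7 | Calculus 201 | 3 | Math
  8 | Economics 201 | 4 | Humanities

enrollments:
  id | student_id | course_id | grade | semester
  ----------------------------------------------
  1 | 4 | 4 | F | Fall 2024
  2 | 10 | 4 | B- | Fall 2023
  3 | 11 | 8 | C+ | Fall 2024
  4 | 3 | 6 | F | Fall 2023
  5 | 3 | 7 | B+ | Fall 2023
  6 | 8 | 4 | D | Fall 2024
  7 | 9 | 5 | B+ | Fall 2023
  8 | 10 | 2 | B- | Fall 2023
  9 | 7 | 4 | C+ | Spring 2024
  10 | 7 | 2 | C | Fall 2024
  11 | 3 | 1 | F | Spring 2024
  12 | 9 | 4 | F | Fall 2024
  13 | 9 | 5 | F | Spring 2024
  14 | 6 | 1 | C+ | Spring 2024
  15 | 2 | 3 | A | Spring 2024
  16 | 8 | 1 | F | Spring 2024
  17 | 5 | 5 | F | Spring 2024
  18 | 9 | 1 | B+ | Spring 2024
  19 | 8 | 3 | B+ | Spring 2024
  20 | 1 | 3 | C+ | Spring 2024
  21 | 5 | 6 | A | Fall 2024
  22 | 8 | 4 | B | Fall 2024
SELECT AVG(gpa) FROM students WHERE year >= 1

Execution result:
2.98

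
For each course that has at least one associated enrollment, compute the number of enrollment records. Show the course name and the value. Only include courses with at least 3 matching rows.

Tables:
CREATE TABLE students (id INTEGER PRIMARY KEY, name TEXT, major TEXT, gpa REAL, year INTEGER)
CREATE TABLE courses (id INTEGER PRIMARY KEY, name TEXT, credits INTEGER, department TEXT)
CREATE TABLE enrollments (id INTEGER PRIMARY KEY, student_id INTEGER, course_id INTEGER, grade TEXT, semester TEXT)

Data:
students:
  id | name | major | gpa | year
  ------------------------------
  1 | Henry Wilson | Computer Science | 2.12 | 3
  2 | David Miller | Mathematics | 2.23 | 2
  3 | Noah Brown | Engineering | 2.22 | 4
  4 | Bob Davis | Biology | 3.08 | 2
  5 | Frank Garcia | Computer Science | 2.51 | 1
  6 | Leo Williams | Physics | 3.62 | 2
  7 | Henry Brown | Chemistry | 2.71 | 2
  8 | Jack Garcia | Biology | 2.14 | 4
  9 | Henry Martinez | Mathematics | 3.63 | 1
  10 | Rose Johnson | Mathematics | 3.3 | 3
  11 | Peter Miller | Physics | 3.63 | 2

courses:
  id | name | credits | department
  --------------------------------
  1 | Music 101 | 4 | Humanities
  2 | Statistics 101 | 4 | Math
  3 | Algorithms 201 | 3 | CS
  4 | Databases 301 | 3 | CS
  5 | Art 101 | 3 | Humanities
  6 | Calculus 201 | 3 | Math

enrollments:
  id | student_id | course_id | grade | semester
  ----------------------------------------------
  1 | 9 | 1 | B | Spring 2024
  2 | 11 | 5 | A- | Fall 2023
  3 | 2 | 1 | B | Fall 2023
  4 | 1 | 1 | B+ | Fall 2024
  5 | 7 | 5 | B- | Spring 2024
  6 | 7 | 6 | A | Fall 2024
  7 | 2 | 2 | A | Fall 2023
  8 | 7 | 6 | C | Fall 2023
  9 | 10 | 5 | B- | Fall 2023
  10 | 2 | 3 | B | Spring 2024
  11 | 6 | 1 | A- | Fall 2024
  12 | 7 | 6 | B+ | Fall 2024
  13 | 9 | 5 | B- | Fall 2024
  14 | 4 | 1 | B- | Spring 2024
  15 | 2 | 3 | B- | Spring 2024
SELECT p.name, COUNT(*) AS n FROM enrollments c JOIN courses p ON c.course_id = p.id GROUP BY p.id, p.name HAVING COUNT(*) >= 3

Execution result:
name | n
Music 101 | 5
Art 101 | 4
Calculus 201 | 3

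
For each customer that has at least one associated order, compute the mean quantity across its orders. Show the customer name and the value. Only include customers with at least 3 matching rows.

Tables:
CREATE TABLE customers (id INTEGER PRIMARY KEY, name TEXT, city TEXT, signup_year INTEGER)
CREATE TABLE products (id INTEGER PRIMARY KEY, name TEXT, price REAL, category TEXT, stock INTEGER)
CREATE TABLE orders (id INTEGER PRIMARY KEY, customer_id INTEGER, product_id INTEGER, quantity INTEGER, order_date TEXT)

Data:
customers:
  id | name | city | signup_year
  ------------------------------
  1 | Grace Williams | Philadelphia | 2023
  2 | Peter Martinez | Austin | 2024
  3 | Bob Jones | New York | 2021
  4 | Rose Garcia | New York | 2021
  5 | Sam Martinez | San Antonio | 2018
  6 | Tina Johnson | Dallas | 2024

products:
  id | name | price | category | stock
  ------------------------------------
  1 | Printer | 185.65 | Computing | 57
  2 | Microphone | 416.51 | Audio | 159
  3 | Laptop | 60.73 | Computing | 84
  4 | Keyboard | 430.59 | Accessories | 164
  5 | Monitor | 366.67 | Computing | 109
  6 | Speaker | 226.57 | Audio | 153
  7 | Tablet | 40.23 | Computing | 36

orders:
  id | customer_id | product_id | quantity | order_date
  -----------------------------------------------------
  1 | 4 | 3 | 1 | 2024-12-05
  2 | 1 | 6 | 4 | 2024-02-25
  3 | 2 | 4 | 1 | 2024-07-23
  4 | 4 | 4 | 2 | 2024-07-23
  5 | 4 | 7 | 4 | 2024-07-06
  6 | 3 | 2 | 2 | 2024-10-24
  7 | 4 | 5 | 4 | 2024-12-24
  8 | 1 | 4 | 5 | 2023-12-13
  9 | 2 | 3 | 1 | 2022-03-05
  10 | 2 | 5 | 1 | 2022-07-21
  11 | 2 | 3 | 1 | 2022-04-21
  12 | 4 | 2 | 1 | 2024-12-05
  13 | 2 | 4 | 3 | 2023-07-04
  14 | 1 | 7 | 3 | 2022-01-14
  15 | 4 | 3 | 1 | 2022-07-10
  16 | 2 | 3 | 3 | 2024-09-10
SELECT p.name, AVG(c.quantity) AS avg_quantity FROM orders c JOIN customers p ON c.customer_id = p.id GROUP BY p.id, p.name HAVING COUNT(*) >= 3

Execution result:
name | avg_quantity
Grace Williams | 4.00
Peter Martinez | 1.67
Rose Garcia | 2.17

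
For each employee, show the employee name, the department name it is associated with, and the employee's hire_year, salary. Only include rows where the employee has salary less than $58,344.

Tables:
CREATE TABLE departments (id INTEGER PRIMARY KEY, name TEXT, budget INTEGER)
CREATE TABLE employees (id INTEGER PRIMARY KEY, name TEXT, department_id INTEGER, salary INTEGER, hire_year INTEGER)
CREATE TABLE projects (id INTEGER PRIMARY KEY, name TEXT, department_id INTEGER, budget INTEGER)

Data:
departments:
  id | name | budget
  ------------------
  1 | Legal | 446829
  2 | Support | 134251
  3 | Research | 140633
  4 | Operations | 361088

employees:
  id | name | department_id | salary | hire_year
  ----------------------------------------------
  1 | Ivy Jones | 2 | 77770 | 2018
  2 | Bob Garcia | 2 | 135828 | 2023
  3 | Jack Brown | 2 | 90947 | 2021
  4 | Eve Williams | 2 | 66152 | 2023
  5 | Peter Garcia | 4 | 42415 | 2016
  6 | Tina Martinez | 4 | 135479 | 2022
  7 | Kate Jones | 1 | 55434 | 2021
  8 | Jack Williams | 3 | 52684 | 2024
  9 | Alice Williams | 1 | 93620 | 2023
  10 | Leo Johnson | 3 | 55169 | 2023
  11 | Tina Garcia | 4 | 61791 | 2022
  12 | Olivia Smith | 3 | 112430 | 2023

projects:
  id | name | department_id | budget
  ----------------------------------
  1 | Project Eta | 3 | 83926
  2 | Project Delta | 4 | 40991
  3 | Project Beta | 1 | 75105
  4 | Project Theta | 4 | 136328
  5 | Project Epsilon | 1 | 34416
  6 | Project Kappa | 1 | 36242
SELECT c.name, p.name AS department, c.hire_year, c.salary FROM employees c JOIN departments p ON c.department_id = p.id WHERE c.salary < 58344

Execution result:
name | department | hire_year | salary
Peter Garcia | Operations | 2016 | 42415
Kate Jones | Legal | 2021 | 55434
Jack Williams | Research | 2024 | 52684
Leo Johnson | Research | 2023 | 55169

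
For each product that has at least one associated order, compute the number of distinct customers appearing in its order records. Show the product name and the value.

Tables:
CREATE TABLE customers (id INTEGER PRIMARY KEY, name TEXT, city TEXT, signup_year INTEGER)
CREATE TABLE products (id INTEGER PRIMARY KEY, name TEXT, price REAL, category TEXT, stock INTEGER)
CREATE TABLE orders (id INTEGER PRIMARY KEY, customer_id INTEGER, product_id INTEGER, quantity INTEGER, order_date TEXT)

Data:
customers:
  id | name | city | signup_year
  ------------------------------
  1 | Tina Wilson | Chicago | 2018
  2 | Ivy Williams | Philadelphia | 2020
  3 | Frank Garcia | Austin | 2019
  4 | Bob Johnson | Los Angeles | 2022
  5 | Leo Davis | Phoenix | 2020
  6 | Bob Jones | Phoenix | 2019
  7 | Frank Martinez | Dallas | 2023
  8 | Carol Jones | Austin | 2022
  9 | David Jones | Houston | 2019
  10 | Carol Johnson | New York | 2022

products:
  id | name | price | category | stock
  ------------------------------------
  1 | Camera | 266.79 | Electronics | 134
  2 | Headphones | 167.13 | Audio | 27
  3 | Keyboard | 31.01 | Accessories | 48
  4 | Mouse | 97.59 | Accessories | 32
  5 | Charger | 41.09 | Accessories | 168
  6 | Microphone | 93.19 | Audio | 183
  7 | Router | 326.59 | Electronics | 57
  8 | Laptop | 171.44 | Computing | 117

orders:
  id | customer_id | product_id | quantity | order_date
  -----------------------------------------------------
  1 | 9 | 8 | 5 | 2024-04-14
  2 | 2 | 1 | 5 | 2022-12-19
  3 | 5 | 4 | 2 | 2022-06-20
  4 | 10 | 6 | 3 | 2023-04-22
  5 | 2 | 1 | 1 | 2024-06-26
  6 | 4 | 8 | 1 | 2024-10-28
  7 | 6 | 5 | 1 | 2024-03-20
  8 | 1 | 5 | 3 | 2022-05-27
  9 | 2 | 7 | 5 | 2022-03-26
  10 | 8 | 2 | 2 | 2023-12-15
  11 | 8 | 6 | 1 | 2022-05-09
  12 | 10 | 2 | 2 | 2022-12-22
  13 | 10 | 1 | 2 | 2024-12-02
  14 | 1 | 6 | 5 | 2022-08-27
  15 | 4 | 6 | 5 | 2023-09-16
SELECT p.name, COUNT(DISTINCT c.customer_id) AS distinct_customer_count FROM orders c JOIN products p ON c.product_id = p.id GROUP BY p.id, p.name

Execution result:
name | distinct_customer_count
Camera | 2
Headphones | 2
Mouse | 1
Charger | 2
Microphone | 4
Router | 1
Laptop | 2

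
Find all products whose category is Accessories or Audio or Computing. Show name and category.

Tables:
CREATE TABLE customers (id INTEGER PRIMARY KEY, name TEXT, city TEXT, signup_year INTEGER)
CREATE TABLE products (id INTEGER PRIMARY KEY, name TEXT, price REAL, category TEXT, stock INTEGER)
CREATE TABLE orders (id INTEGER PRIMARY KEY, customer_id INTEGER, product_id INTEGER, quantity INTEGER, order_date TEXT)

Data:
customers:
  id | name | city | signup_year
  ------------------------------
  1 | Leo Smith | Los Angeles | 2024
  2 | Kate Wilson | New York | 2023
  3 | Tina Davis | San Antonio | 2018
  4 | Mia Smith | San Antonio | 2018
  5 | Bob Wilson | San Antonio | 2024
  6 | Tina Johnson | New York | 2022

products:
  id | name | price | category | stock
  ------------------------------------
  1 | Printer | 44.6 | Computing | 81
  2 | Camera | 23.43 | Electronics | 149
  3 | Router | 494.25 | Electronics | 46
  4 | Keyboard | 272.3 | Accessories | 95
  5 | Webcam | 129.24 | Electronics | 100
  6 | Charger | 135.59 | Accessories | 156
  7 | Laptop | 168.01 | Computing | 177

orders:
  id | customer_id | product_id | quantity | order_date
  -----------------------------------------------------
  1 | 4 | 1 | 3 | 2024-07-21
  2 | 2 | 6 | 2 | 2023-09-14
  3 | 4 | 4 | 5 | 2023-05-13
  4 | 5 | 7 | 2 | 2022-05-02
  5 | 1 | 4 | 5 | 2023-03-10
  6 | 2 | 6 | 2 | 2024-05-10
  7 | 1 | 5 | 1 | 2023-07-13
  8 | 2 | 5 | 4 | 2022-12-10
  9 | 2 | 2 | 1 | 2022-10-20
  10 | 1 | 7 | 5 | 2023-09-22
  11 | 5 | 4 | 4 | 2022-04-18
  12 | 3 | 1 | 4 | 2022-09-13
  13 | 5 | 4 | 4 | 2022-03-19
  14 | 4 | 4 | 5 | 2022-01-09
SELECT name, category FROM products WHERE category IN ('Accessories', 'Audio', 'Computing')

Execution result:
name | category
Printer | Computing
Keyboard | Accessories
Charger | Accessories
Laptop | Computing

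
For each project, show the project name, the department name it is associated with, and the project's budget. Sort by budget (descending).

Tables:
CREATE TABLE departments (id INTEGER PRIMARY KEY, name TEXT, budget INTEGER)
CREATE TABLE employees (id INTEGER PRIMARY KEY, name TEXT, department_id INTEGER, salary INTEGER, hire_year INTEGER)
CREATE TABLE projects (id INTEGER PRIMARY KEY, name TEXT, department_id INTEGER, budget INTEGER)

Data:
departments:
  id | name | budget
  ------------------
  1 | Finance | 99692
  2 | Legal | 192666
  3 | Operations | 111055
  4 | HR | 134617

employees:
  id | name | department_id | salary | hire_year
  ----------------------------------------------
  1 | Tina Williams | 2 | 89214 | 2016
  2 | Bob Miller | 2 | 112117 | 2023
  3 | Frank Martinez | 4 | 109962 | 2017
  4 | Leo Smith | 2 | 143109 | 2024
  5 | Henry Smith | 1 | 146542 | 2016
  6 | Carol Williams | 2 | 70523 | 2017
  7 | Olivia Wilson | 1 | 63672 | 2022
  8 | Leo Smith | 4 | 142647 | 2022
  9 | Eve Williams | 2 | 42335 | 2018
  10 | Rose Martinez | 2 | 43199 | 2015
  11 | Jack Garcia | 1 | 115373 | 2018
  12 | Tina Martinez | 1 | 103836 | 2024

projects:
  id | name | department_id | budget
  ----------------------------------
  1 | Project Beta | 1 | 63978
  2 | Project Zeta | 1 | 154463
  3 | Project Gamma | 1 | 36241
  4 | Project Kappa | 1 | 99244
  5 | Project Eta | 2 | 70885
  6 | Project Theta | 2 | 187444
SELECT c.name, p.name AS department, c.budget FROM projects c JOIN departments p ON c.department_id = p.id ORDER BY c.budget DESC

Execution result:
name | department | budget
Project Theta | Legal | 187444
Project Zeta | Finance | 154463
Project Kappa | Finance | 99244
Project Eta | Legal | 70885
Project Beta | Finance | 63978
Project Gamma | Finance | 36241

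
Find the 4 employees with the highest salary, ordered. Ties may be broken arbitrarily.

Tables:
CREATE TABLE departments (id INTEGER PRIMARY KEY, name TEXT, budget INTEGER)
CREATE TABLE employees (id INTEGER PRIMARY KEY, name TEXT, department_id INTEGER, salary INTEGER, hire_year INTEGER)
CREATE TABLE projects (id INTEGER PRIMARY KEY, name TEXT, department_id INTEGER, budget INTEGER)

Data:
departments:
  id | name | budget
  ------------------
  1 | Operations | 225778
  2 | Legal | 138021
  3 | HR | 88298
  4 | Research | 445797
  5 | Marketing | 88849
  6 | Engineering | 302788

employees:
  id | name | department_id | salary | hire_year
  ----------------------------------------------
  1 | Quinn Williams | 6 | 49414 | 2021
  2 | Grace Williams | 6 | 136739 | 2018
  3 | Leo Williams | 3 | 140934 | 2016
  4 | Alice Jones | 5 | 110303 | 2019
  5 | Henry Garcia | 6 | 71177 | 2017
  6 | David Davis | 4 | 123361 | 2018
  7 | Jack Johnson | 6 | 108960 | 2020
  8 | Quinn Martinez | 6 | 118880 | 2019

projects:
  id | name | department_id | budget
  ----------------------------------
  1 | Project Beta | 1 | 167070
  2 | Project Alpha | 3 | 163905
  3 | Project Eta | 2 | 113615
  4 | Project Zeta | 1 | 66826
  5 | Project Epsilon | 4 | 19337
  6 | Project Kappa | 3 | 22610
SELECT name, salary FROM employees ORDER BY salary DESC LIMIT 4

Execution result:
name | salary
Leo Williams | 140934
Grace Williams | 136739
David Davis | 123361
Quinn Martinez | 118880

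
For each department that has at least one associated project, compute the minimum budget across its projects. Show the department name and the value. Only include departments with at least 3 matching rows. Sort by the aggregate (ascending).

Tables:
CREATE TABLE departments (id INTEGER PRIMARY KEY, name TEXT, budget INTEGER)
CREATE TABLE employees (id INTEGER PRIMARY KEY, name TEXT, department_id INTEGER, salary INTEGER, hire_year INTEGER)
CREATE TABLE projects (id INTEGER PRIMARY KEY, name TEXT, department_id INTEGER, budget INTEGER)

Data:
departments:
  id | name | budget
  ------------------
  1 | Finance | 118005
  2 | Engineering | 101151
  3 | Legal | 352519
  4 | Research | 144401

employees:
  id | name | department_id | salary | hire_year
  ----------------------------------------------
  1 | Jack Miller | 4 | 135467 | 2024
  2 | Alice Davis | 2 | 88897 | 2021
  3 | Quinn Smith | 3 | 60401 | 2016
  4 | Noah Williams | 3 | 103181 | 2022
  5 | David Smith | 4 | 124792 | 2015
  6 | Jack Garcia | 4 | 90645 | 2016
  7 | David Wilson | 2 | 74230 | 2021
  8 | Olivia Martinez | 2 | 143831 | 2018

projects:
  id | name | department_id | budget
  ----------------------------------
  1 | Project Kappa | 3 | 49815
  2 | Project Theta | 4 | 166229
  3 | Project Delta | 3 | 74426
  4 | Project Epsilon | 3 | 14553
SELECT p.name, MIN(c.budget) AS min_budget FROM projects c JOIN departments p ON c.department_id = p.id GROUP BY p.id, p.name HAVING COUNT(*) >= 3 ORDER BY min_budget ASC

Execution result:
name | min_budget
Legal | 14553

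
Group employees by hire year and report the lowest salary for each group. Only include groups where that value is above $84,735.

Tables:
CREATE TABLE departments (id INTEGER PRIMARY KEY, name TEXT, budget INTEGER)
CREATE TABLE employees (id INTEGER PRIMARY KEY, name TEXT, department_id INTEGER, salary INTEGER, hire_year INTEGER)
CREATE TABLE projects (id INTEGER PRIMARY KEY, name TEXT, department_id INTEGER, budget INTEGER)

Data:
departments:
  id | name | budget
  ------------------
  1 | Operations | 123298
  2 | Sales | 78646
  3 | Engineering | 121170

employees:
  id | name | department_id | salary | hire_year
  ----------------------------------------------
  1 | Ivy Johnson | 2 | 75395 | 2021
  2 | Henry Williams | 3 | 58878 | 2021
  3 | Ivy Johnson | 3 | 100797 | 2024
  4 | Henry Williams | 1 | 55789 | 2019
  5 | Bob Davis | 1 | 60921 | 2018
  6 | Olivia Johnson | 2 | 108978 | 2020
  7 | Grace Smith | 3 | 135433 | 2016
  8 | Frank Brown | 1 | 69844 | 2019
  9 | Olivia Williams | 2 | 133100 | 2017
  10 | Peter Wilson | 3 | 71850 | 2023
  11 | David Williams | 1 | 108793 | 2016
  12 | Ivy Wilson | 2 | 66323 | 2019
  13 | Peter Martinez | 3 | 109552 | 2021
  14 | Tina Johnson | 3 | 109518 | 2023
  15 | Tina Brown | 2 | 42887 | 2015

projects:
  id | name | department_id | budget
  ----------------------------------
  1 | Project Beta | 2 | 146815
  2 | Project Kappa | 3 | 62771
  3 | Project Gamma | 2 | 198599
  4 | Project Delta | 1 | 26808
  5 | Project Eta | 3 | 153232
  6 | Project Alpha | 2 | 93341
SELECT hire_year, MIN(salary) AS min_salary FROM employees GROUP BY hire_year HAVING MIN(salary) > 84735

Execution result:
hire_year | min_salary
2016 | 108793
2017 | 133100
2020 | 108978
2024 | 100797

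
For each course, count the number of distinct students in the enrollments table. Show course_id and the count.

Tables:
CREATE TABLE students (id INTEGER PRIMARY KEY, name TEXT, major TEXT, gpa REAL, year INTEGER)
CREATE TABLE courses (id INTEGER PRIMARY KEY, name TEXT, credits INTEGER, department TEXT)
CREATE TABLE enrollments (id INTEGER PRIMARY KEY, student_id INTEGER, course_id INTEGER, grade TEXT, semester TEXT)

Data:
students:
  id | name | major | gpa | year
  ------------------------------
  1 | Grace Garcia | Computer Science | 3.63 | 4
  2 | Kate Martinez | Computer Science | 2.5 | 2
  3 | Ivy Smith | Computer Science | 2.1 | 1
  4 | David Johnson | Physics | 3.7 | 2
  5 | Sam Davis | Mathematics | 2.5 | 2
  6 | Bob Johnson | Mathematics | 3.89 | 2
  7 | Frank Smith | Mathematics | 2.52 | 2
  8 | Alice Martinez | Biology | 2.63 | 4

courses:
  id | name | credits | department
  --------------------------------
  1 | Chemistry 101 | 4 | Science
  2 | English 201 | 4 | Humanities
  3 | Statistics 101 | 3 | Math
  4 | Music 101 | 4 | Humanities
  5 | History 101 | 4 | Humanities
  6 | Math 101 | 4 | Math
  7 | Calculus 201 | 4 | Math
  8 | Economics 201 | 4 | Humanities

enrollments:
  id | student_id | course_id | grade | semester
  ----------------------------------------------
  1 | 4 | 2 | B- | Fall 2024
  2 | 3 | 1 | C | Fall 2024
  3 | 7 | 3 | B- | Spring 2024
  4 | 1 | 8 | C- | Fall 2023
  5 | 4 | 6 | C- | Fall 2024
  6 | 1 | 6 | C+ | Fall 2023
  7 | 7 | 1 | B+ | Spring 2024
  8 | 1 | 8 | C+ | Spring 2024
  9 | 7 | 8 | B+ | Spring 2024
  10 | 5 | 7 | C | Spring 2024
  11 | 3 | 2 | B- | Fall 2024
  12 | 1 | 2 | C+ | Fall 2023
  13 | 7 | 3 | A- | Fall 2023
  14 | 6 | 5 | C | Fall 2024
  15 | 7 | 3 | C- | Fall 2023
SELECT course_id, COUNT(DISTINCT student_id) AS distinct_student_count FROM enrollments GROUP BY course_id

Execution result:
course_id | distinct_student_count
1 | 2
2 | 3
3 | 1
5 | 1
6 | 2
7 | 1
8 | 2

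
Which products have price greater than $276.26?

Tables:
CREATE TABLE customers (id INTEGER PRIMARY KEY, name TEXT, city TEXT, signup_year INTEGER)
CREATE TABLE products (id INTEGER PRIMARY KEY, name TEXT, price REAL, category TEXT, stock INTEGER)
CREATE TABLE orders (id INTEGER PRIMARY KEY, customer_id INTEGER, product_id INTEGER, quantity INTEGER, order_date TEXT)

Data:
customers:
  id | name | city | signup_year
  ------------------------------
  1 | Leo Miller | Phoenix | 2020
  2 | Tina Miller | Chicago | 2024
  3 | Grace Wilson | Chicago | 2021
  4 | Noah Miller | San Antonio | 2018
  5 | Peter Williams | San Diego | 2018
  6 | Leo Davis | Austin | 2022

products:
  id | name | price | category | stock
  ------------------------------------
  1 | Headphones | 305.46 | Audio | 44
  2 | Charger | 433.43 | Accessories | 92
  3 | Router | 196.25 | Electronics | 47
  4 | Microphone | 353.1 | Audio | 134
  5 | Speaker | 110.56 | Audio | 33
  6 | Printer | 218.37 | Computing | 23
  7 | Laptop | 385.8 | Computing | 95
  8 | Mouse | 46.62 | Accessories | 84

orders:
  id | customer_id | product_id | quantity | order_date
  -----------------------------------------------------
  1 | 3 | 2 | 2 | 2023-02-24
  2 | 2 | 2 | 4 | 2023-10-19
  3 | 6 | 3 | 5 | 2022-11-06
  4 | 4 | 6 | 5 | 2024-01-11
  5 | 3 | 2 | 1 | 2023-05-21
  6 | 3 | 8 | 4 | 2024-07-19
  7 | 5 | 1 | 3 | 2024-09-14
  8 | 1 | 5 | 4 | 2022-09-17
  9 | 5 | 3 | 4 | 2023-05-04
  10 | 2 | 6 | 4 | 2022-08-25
SELECT name, price FROM products WHERE price > 276.26

Execution result:
name | price
Headphones | 305.46
Charger | 433.43
Microphone | 353.10
Laptop | 385.80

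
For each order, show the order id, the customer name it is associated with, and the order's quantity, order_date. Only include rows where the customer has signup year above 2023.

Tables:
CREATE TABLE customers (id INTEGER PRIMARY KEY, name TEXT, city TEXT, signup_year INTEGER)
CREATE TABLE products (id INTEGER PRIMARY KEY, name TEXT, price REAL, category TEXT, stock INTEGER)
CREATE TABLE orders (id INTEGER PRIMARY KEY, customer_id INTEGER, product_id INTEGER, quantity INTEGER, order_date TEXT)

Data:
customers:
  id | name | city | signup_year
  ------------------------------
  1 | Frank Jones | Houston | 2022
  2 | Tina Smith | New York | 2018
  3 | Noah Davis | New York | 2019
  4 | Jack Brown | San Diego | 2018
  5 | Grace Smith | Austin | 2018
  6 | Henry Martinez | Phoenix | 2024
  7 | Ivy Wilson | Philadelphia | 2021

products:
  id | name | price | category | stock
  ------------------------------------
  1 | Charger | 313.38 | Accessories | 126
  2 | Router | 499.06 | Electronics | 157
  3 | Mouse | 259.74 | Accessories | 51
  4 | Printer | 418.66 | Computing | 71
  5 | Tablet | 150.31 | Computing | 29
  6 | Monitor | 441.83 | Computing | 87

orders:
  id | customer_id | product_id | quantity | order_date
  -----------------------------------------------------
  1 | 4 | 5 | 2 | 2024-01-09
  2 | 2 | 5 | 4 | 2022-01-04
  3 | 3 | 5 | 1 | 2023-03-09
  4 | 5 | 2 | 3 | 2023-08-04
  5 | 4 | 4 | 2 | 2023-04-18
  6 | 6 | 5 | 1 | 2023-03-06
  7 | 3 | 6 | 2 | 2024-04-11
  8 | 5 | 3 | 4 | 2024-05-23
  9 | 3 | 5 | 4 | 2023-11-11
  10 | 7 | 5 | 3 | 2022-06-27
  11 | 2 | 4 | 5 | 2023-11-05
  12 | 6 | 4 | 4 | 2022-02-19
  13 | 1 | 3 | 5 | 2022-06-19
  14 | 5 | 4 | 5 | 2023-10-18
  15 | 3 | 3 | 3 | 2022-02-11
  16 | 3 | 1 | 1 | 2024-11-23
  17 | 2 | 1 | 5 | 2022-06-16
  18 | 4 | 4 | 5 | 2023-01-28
SELECT c.id, p.name AS customer, c.quantity, c.order_date FROM orders c JOIN customers p ON c.customer_id = p.id WHERE p.signup_year > 2023

Execution result:
id | customer | quantity | order_date
6 | Henry Martinez | 1 | 2023-03-06
12 | Henry Martinez | 4 | 2022-02-19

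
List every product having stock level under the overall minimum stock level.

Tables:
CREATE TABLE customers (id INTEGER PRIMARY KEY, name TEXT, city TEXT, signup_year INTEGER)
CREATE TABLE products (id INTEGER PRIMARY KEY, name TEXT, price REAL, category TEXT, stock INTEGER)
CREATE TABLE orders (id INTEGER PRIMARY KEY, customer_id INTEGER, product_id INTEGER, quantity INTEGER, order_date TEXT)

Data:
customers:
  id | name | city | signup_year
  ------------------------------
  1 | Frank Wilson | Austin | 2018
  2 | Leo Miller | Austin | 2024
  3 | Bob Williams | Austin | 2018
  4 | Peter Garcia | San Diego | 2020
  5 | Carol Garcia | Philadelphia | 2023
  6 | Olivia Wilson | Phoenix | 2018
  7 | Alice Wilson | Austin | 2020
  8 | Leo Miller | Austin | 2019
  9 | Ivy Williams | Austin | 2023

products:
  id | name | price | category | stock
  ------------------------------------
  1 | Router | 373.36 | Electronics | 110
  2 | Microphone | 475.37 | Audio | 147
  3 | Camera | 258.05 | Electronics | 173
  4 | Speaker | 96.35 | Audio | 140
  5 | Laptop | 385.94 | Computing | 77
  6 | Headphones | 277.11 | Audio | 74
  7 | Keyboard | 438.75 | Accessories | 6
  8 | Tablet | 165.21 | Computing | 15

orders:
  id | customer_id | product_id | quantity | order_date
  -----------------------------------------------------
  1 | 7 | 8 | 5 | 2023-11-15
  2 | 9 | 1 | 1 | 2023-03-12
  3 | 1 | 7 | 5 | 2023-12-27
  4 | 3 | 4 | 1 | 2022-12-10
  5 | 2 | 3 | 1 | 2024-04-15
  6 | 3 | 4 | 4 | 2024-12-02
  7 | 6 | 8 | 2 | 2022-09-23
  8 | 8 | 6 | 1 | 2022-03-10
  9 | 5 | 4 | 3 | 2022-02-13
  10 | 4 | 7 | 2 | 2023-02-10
SELECT name, stock FROM products WHERE stock < (SELECT MIN(stock) FROM products)

Execution result:
(no rows)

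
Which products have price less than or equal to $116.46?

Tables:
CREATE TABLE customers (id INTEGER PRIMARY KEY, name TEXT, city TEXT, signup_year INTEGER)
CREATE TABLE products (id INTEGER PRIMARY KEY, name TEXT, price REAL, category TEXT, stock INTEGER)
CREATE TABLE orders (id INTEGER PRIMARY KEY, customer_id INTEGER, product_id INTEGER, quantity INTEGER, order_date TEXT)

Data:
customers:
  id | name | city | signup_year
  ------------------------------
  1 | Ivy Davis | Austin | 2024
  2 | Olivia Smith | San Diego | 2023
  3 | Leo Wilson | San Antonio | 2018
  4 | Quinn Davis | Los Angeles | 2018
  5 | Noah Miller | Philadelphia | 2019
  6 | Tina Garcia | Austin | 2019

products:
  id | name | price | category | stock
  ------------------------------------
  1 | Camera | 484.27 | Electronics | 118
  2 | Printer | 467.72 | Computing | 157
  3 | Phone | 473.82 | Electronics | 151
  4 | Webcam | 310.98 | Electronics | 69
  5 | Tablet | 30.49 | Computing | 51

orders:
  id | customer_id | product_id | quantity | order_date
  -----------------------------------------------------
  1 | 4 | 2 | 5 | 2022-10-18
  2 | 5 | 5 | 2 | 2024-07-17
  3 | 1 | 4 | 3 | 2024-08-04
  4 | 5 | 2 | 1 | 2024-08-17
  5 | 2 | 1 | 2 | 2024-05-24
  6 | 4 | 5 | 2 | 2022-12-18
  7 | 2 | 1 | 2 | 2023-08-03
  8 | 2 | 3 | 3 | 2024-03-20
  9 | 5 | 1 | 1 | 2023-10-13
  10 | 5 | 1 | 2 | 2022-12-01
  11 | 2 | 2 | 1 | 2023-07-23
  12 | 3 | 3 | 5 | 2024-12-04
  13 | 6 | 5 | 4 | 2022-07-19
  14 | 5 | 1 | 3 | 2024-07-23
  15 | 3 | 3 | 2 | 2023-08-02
SELECT name, price FROM products WHERE price <= 116.46

Execution result:
name | price
Tablet | 30.49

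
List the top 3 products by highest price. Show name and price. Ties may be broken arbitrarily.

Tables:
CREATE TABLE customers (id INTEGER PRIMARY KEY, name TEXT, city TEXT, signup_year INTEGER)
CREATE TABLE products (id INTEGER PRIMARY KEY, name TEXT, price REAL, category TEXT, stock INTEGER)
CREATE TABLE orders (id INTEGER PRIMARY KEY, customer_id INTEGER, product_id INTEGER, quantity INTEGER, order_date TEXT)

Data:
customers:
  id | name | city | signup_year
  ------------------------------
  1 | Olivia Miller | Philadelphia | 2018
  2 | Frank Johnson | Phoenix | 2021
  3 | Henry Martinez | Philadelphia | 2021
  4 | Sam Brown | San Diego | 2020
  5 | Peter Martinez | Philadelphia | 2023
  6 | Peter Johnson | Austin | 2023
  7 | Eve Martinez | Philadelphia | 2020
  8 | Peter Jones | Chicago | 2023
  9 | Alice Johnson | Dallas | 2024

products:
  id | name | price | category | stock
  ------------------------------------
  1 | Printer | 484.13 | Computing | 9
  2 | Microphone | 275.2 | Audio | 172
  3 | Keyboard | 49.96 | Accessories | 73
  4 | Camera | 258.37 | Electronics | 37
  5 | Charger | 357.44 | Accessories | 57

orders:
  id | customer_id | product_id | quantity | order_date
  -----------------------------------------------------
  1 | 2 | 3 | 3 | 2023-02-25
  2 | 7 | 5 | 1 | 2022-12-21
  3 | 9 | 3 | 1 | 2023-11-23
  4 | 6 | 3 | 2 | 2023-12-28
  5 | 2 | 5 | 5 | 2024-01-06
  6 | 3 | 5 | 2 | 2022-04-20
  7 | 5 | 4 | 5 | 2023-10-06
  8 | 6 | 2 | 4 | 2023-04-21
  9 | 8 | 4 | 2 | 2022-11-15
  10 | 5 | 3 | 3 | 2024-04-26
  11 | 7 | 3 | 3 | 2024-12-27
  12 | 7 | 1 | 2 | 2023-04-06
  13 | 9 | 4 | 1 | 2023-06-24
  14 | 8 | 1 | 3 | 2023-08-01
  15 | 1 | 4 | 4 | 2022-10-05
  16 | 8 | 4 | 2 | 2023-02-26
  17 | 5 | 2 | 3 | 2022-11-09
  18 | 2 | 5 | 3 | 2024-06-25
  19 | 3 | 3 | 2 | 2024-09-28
SELECT name, price FROM products ORDER BY price DESC LIMIT 3

Execution result:
name | price
Printer | 484.13
Charger | 357.44
Microphone | 275.20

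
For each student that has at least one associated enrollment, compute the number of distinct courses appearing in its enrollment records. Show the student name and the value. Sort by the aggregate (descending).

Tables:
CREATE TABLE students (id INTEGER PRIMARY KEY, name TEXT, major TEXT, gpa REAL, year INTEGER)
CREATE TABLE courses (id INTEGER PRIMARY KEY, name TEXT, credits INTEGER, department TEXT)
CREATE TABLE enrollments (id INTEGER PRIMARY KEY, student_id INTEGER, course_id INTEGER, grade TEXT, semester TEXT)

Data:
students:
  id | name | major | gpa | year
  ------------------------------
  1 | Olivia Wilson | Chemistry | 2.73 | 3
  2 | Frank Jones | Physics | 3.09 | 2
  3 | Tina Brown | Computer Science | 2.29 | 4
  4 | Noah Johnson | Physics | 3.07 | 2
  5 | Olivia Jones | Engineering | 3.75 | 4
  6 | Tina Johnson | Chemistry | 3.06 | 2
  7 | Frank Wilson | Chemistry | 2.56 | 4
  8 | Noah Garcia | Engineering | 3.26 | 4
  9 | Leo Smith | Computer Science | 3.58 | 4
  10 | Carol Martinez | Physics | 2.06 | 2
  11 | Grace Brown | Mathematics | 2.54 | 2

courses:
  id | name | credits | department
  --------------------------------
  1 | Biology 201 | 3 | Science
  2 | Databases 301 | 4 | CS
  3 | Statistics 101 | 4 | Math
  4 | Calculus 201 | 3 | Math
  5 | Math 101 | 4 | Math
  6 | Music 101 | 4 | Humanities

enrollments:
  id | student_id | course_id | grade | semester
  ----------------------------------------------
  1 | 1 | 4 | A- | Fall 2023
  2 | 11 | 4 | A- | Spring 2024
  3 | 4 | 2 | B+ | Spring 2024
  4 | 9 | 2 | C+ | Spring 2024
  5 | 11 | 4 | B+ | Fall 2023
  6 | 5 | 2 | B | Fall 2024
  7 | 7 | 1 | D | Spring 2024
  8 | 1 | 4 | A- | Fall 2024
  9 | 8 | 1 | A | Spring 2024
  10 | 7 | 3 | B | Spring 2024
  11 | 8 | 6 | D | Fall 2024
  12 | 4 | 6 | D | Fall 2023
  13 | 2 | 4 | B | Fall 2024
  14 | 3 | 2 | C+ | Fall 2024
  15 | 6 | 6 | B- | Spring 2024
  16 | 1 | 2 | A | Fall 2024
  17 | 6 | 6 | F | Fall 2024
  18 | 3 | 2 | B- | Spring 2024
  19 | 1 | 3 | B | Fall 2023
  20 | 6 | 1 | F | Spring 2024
SELECT p.name, COUNT(DISTINCT c.course_id) AS distinct_course_count FROM enrollments c JOIN students p ON c.student_id = p.id GROUP BY p.id, p.name ORDER BY distinct_course_count DESC

Execution result:
name | distinct_course_count
Olivia Wilson | 3
Noah Johnson | 2
Tina Johnson | 2
Frank Wilson | 2
Noah Garcia | 2
Frank Jones | 1
Tina Brown | 1
Olivia Jones | 1
Leo Smith | 1
Grace Brown | 1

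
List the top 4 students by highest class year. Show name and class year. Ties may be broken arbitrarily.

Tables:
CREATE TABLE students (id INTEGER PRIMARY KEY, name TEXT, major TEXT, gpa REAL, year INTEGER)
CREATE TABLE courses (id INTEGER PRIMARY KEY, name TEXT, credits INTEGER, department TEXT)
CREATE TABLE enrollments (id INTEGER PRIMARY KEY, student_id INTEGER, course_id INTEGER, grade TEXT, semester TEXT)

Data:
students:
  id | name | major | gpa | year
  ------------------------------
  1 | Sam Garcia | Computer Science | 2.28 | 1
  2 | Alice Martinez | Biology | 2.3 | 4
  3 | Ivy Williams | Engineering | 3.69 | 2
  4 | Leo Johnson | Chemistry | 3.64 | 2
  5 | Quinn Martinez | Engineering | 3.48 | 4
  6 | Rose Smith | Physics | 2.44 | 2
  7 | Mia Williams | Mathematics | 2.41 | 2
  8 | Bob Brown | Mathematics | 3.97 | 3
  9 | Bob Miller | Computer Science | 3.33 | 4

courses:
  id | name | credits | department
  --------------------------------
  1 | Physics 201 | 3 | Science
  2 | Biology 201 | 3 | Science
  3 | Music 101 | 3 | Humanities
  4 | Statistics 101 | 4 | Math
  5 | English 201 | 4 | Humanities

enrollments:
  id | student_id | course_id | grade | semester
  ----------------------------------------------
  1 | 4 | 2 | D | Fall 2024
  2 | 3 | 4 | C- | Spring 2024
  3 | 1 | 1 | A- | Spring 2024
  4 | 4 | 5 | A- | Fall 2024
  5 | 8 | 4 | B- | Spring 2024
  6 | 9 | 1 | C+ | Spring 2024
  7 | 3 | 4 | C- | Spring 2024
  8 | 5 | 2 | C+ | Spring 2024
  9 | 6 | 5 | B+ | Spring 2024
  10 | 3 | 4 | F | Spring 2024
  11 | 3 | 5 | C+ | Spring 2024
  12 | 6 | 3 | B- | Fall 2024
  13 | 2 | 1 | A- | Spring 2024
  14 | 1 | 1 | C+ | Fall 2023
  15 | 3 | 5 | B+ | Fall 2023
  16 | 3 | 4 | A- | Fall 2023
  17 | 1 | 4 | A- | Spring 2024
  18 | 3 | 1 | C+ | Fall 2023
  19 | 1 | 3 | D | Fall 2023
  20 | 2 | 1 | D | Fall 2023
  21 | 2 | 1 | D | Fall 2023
SELECT name, year FROM students ORDER BY year DESC LIMIT 4

Execution result:
name | year
Alice Martinez | 4
Quinn Martinez | 4
Bob Miller | 4
Bob Brown | 3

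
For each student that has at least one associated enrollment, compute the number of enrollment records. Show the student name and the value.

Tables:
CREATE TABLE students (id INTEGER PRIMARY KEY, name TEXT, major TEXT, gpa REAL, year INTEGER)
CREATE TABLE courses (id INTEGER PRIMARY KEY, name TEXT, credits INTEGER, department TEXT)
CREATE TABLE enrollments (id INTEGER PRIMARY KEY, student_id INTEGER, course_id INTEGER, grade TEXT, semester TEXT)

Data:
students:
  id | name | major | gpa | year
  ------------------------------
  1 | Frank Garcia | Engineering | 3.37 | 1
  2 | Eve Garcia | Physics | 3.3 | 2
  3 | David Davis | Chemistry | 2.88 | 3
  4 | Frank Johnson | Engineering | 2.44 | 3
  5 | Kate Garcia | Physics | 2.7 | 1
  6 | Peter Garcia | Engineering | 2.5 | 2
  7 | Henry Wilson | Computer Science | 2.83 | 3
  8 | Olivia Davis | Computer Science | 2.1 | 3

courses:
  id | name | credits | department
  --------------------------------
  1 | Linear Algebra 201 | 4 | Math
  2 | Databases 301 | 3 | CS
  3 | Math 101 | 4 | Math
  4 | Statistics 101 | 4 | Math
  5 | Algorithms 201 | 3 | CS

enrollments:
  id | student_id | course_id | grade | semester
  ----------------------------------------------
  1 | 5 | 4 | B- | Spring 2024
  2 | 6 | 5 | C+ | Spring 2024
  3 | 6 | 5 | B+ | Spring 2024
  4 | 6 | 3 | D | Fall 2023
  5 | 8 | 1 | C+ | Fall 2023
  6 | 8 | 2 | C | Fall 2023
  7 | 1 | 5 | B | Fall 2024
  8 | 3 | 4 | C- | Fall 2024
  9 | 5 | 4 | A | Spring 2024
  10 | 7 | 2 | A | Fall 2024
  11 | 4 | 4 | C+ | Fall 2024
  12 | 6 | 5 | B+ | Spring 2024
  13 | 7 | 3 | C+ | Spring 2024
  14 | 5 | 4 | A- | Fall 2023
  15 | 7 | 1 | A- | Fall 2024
SELECT p.name, COUNT(*) AS n FROM enrollments c JOIN students p ON c.student_id = p.id GROUP BY p.id, p.name

Execution result:
name | n
Frank Garcia | 1
David Davis | 1
Frank Johnson | 1
Kate Garcia | 3
Peter Garcia | 4
Henry Wilson | 3
Olivia Davis | 2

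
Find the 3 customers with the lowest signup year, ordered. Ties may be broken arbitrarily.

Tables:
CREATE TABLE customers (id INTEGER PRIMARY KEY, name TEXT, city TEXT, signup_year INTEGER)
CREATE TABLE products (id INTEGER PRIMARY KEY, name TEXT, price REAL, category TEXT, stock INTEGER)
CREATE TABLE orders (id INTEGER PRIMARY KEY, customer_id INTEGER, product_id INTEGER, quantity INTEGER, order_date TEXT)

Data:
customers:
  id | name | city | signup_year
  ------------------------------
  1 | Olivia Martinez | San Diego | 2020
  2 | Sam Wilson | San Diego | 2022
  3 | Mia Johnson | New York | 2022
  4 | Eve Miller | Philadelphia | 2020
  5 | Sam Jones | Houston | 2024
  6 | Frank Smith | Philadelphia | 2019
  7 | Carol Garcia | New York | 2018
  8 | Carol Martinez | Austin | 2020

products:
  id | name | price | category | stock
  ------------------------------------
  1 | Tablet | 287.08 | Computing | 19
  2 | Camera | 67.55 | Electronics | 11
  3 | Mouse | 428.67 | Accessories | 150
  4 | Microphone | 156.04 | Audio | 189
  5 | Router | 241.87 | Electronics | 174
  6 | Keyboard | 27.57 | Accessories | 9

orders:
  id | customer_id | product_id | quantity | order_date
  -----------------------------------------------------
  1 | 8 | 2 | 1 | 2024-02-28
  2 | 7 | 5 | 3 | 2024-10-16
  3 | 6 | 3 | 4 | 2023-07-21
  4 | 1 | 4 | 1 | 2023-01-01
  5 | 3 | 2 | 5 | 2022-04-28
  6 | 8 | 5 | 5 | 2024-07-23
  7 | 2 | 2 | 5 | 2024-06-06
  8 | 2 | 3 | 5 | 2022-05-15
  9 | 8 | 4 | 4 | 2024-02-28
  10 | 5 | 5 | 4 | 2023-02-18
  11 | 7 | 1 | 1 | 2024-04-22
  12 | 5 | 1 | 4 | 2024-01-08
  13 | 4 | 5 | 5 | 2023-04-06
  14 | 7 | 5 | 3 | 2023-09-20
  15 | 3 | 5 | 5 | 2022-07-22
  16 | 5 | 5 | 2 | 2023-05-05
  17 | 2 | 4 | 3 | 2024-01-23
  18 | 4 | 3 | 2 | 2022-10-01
SELECT name, signup_year FROM customers ORDER BY signup_year ASC LIMIT 3

Execution result:
name | signup_year
Carol Garcia | 2018
Frank Smith | 2019
Olivia Martinez | 2020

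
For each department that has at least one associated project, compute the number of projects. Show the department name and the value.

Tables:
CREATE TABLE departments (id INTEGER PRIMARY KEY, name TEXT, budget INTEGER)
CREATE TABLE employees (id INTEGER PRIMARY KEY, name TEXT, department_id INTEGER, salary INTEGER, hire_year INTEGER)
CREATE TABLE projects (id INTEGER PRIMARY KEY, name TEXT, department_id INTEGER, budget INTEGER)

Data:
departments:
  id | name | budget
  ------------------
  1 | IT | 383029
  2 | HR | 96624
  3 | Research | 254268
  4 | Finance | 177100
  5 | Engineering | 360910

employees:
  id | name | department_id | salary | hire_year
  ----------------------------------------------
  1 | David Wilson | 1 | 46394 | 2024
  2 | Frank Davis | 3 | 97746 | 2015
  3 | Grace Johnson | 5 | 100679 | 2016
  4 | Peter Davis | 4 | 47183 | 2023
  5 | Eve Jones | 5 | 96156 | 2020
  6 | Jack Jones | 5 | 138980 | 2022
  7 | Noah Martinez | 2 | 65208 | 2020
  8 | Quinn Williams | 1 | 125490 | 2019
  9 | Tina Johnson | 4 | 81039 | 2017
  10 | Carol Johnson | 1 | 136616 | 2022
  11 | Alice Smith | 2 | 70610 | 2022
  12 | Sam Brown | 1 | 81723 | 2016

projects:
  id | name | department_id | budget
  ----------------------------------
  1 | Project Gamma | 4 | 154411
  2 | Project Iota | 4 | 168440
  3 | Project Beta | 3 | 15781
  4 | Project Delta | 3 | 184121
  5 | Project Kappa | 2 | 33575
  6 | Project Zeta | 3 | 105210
SELECT p.name, COUNT(*) AS n FROM projects c JOIN departments p ON c.department_id = p.id GROUP BY p.id, p.name

Execution result:
name | n
HR | 1
Research | 3
Finance | 2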